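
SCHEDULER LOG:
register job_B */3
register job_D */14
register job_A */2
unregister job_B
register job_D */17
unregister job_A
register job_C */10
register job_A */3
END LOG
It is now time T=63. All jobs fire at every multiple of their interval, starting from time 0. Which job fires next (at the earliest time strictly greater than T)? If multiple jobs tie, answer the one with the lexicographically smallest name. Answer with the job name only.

Answer: job_A

Derivation:
Op 1: register job_B */3 -> active={job_B:*/3}
Op 2: register job_D */14 -> active={job_B:*/3, job_D:*/14}
Op 3: register job_A */2 -> active={job_A:*/2, job_B:*/3, job_D:*/14}
Op 4: unregister job_B -> active={job_A:*/2, job_D:*/14}
Op 5: register job_D */17 -> active={job_A:*/2, job_D:*/17}
Op 6: unregister job_A -> active={job_D:*/17}
Op 7: register job_C */10 -> active={job_C:*/10, job_D:*/17}
Op 8: register job_A */3 -> active={job_A:*/3, job_C:*/10, job_D:*/17}
  job_A: interval 3, next fire after T=63 is 66
  job_C: interval 10, next fire after T=63 is 70
  job_D: interval 17, next fire after T=63 is 68
Earliest = 66, winner (lex tiebreak) = job_A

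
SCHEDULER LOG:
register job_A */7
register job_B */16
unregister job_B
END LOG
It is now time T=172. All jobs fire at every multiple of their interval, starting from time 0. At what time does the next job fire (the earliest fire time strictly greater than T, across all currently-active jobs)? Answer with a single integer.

Answer: 175

Derivation:
Op 1: register job_A */7 -> active={job_A:*/7}
Op 2: register job_B */16 -> active={job_A:*/7, job_B:*/16}
Op 3: unregister job_B -> active={job_A:*/7}
  job_A: interval 7, next fire after T=172 is 175
Earliest fire time = 175 (job job_A)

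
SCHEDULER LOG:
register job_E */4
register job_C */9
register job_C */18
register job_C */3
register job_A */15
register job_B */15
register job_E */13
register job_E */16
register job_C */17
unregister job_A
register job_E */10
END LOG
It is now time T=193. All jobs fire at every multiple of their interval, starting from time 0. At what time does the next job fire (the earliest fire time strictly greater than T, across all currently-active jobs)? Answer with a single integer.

Op 1: register job_E */4 -> active={job_E:*/4}
Op 2: register job_C */9 -> active={job_C:*/9, job_E:*/4}
Op 3: register job_C */18 -> active={job_C:*/18, job_E:*/4}
Op 4: register job_C */3 -> active={job_C:*/3, job_E:*/4}
Op 5: register job_A */15 -> active={job_A:*/15, job_C:*/3, job_E:*/4}
Op 6: register job_B */15 -> active={job_A:*/15, job_B:*/15, job_C:*/3, job_E:*/4}
Op 7: register job_E */13 -> active={job_A:*/15, job_B:*/15, job_C:*/3, job_E:*/13}
Op 8: register job_E */16 -> active={job_A:*/15, job_B:*/15, job_C:*/3, job_E:*/16}
Op 9: register job_C */17 -> active={job_A:*/15, job_B:*/15, job_C:*/17, job_E:*/16}
Op 10: unregister job_A -> active={job_B:*/15, job_C:*/17, job_E:*/16}
Op 11: register job_E */10 -> active={job_B:*/15, job_C:*/17, job_E:*/10}
  job_B: interval 15, next fire after T=193 is 195
  job_C: interval 17, next fire after T=193 is 204
  job_E: interval 10, next fire after T=193 is 200
Earliest fire time = 195 (job job_B)

Answer: 195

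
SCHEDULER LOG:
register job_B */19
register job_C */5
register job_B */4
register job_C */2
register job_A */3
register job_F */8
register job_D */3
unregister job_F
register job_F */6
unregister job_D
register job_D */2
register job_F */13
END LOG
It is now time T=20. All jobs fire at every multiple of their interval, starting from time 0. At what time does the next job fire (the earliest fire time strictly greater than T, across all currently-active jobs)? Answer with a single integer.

Op 1: register job_B */19 -> active={job_B:*/19}
Op 2: register job_C */5 -> active={job_B:*/19, job_C:*/5}
Op 3: register job_B */4 -> active={job_B:*/4, job_C:*/5}
Op 4: register job_C */2 -> active={job_B:*/4, job_C:*/2}
Op 5: register job_A */3 -> active={job_A:*/3, job_B:*/4, job_C:*/2}
Op 6: register job_F */8 -> active={job_A:*/3, job_B:*/4, job_C:*/2, job_F:*/8}
Op 7: register job_D */3 -> active={job_A:*/3, job_B:*/4, job_C:*/2, job_D:*/3, job_F:*/8}
Op 8: unregister job_F -> active={job_A:*/3, job_B:*/4, job_C:*/2, job_D:*/3}
Op 9: register job_F */6 -> active={job_A:*/3, job_B:*/4, job_C:*/2, job_D:*/3, job_F:*/6}
Op 10: unregister job_D -> active={job_A:*/3, job_B:*/4, job_C:*/2, job_F:*/6}
Op 11: register job_D */2 -> active={job_A:*/3, job_B:*/4, job_C:*/2, job_D:*/2, job_F:*/6}
Op 12: register job_F */13 -> active={job_A:*/3, job_B:*/4, job_C:*/2, job_D:*/2, job_F:*/13}
  job_A: interval 3, next fire after T=20 is 21
  job_B: interval 4, next fire after T=20 is 24
  job_C: interval 2, next fire after T=20 is 22
  job_D: interval 2, next fire after T=20 is 22
  job_F: interval 13, next fire after T=20 is 26
Earliest fire time = 21 (job job_A)

Answer: 21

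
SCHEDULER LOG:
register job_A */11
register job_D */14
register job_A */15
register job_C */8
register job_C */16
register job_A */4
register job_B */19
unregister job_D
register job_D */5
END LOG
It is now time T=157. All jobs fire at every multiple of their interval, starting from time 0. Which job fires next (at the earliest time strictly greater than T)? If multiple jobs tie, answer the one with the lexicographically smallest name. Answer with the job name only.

Op 1: register job_A */11 -> active={job_A:*/11}
Op 2: register job_D */14 -> active={job_A:*/11, job_D:*/14}
Op 3: register job_A */15 -> active={job_A:*/15, job_D:*/14}
Op 4: register job_C */8 -> active={job_A:*/15, job_C:*/8, job_D:*/14}
Op 5: register job_C */16 -> active={job_A:*/15, job_C:*/16, job_D:*/14}
Op 6: register job_A */4 -> active={job_A:*/4, job_C:*/16, job_D:*/14}
Op 7: register job_B */19 -> active={job_A:*/4, job_B:*/19, job_C:*/16, job_D:*/14}
Op 8: unregister job_D -> active={job_A:*/4, job_B:*/19, job_C:*/16}
Op 9: register job_D */5 -> active={job_A:*/4, job_B:*/19, job_C:*/16, job_D:*/5}
  job_A: interval 4, next fire after T=157 is 160
  job_B: interval 19, next fire after T=157 is 171
  job_C: interval 16, next fire after T=157 is 160
  job_D: interval 5, next fire after T=157 is 160
Earliest = 160, winner (lex tiebreak) = job_A

Answer: job_A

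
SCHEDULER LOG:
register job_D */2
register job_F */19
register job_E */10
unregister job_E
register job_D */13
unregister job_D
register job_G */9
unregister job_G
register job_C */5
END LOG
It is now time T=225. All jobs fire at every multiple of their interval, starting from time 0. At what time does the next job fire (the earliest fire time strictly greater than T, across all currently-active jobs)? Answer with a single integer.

Answer: 228

Derivation:
Op 1: register job_D */2 -> active={job_D:*/2}
Op 2: register job_F */19 -> active={job_D:*/2, job_F:*/19}
Op 3: register job_E */10 -> active={job_D:*/2, job_E:*/10, job_F:*/19}
Op 4: unregister job_E -> active={job_D:*/2, job_F:*/19}
Op 5: register job_D */13 -> active={job_D:*/13, job_F:*/19}
Op 6: unregister job_D -> active={job_F:*/19}
Op 7: register job_G */9 -> active={job_F:*/19, job_G:*/9}
Op 8: unregister job_G -> active={job_F:*/19}
Op 9: register job_C */5 -> active={job_C:*/5, job_F:*/19}
  job_C: interval 5, next fire after T=225 is 230
  job_F: interval 19, next fire after T=225 is 228
Earliest fire time = 228 (job job_F)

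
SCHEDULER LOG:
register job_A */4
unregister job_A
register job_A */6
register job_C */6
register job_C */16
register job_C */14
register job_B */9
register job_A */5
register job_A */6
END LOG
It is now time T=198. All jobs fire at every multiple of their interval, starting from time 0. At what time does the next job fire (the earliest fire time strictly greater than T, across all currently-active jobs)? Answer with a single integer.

Op 1: register job_A */4 -> active={job_A:*/4}
Op 2: unregister job_A -> active={}
Op 3: register job_A */6 -> active={job_A:*/6}
Op 4: register job_C */6 -> active={job_A:*/6, job_C:*/6}
Op 5: register job_C */16 -> active={job_A:*/6, job_C:*/16}
Op 6: register job_C */14 -> active={job_A:*/6, job_C:*/14}
Op 7: register job_B */9 -> active={job_A:*/6, job_B:*/9, job_C:*/14}
Op 8: register job_A */5 -> active={job_A:*/5, job_B:*/9, job_C:*/14}
Op 9: register job_A */6 -> active={job_A:*/6, job_B:*/9, job_C:*/14}
  job_A: interval 6, next fire after T=198 is 204
  job_B: interval 9, next fire after T=198 is 207
  job_C: interval 14, next fire after T=198 is 210
Earliest fire time = 204 (job job_A)

Answer: 204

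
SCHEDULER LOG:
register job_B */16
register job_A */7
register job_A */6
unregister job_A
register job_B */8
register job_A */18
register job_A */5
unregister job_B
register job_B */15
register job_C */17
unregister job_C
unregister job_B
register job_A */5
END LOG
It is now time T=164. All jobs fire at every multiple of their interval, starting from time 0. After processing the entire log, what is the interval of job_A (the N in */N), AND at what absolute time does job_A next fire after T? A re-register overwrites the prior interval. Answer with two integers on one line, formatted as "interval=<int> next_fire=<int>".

Answer: interval=5 next_fire=165

Derivation:
Op 1: register job_B */16 -> active={job_B:*/16}
Op 2: register job_A */7 -> active={job_A:*/7, job_B:*/16}
Op 3: register job_A */6 -> active={job_A:*/6, job_B:*/16}
Op 4: unregister job_A -> active={job_B:*/16}
Op 5: register job_B */8 -> active={job_B:*/8}
Op 6: register job_A */18 -> active={job_A:*/18, job_B:*/8}
Op 7: register job_A */5 -> active={job_A:*/5, job_B:*/8}
Op 8: unregister job_B -> active={job_A:*/5}
Op 9: register job_B */15 -> active={job_A:*/5, job_B:*/15}
Op 10: register job_C */17 -> active={job_A:*/5, job_B:*/15, job_C:*/17}
Op 11: unregister job_C -> active={job_A:*/5, job_B:*/15}
Op 12: unregister job_B -> active={job_A:*/5}
Op 13: register job_A */5 -> active={job_A:*/5}
Final interval of job_A = 5
Next fire of job_A after T=164: (164//5+1)*5 = 165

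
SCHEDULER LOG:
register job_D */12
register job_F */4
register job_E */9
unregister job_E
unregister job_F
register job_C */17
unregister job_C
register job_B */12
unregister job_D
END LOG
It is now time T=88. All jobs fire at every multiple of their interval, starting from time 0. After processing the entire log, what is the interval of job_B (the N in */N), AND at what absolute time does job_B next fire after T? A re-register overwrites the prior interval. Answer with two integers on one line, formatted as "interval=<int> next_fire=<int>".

Answer: interval=12 next_fire=96

Derivation:
Op 1: register job_D */12 -> active={job_D:*/12}
Op 2: register job_F */4 -> active={job_D:*/12, job_F:*/4}
Op 3: register job_E */9 -> active={job_D:*/12, job_E:*/9, job_F:*/4}
Op 4: unregister job_E -> active={job_D:*/12, job_F:*/4}
Op 5: unregister job_F -> active={job_D:*/12}
Op 6: register job_C */17 -> active={job_C:*/17, job_D:*/12}
Op 7: unregister job_C -> active={job_D:*/12}
Op 8: register job_B */12 -> active={job_B:*/12, job_D:*/12}
Op 9: unregister job_D -> active={job_B:*/12}
Final interval of job_B = 12
Next fire of job_B after T=88: (88//12+1)*12 = 96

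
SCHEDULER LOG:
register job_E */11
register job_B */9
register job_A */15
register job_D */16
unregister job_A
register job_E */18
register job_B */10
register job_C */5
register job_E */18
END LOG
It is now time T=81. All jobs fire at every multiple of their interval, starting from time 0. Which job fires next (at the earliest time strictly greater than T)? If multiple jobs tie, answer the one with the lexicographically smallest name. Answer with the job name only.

Answer: job_C

Derivation:
Op 1: register job_E */11 -> active={job_E:*/11}
Op 2: register job_B */9 -> active={job_B:*/9, job_E:*/11}
Op 3: register job_A */15 -> active={job_A:*/15, job_B:*/9, job_E:*/11}
Op 4: register job_D */16 -> active={job_A:*/15, job_B:*/9, job_D:*/16, job_E:*/11}
Op 5: unregister job_A -> active={job_B:*/9, job_D:*/16, job_E:*/11}
Op 6: register job_E */18 -> active={job_B:*/9, job_D:*/16, job_E:*/18}
Op 7: register job_B */10 -> active={job_B:*/10, job_D:*/16, job_E:*/18}
Op 8: register job_C */5 -> active={job_B:*/10, job_C:*/5, job_D:*/16, job_E:*/18}
Op 9: register job_E */18 -> active={job_B:*/10, job_C:*/5, job_D:*/16, job_E:*/18}
  job_B: interval 10, next fire after T=81 is 90
  job_C: interval 5, next fire after T=81 is 85
  job_D: interval 16, next fire after T=81 is 96
  job_E: interval 18, next fire after T=81 is 90
Earliest = 85, winner (lex tiebreak) = job_C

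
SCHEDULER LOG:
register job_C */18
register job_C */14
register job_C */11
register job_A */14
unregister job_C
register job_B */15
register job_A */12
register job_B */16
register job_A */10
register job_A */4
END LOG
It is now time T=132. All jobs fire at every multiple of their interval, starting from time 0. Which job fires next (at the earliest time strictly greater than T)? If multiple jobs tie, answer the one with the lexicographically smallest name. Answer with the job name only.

Op 1: register job_C */18 -> active={job_C:*/18}
Op 2: register job_C */14 -> active={job_C:*/14}
Op 3: register job_C */11 -> active={job_C:*/11}
Op 4: register job_A */14 -> active={job_A:*/14, job_C:*/11}
Op 5: unregister job_C -> active={job_A:*/14}
Op 6: register job_B */15 -> active={job_A:*/14, job_B:*/15}
Op 7: register job_A */12 -> active={job_A:*/12, job_B:*/15}
Op 8: register job_B */16 -> active={job_A:*/12, job_B:*/16}
Op 9: register job_A */10 -> active={job_A:*/10, job_B:*/16}
Op 10: register job_A */4 -> active={job_A:*/4, job_B:*/16}
  job_A: interval 4, next fire after T=132 is 136
  job_B: interval 16, next fire after T=132 is 144
Earliest = 136, winner (lex tiebreak) = job_A

Answer: job_A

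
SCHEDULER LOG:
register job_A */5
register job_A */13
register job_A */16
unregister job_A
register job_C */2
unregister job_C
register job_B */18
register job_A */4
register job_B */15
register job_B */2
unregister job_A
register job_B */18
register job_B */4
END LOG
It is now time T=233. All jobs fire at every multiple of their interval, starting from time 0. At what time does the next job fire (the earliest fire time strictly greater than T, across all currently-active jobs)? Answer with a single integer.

Answer: 236

Derivation:
Op 1: register job_A */5 -> active={job_A:*/5}
Op 2: register job_A */13 -> active={job_A:*/13}
Op 3: register job_A */16 -> active={job_A:*/16}
Op 4: unregister job_A -> active={}
Op 5: register job_C */2 -> active={job_C:*/2}
Op 6: unregister job_C -> active={}
Op 7: register job_B */18 -> active={job_B:*/18}
Op 8: register job_A */4 -> active={job_A:*/4, job_B:*/18}
Op 9: register job_B */15 -> active={job_A:*/4, job_B:*/15}
Op 10: register job_B */2 -> active={job_A:*/4, job_B:*/2}
Op 11: unregister job_A -> active={job_B:*/2}
Op 12: register job_B */18 -> active={job_B:*/18}
Op 13: register job_B */4 -> active={job_B:*/4}
  job_B: interval 4, next fire after T=233 is 236
Earliest fire time = 236 (job job_B)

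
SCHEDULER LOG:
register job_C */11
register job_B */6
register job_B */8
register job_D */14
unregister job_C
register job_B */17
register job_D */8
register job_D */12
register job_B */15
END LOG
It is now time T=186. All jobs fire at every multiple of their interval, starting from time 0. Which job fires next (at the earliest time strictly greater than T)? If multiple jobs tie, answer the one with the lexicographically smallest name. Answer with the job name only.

Answer: job_D

Derivation:
Op 1: register job_C */11 -> active={job_C:*/11}
Op 2: register job_B */6 -> active={job_B:*/6, job_C:*/11}
Op 3: register job_B */8 -> active={job_B:*/8, job_C:*/11}
Op 4: register job_D */14 -> active={job_B:*/8, job_C:*/11, job_D:*/14}
Op 5: unregister job_C -> active={job_B:*/8, job_D:*/14}
Op 6: register job_B */17 -> active={job_B:*/17, job_D:*/14}
Op 7: register job_D */8 -> active={job_B:*/17, job_D:*/8}
Op 8: register job_D */12 -> active={job_B:*/17, job_D:*/12}
Op 9: register job_B */15 -> active={job_B:*/15, job_D:*/12}
  job_B: interval 15, next fire after T=186 is 195
  job_D: interval 12, next fire after T=186 is 192
Earliest = 192, winner (lex tiebreak) = job_D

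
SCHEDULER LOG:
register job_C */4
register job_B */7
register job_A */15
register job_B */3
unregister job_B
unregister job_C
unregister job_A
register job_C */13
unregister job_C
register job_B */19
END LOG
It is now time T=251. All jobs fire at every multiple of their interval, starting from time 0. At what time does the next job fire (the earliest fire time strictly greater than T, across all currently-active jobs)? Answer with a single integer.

Answer: 266

Derivation:
Op 1: register job_C */4 -> active={job_C:*/4}
Op 2: register job_B */7 -> active={job_B:*/7, job_C:*/4}
Op 3: register job_A */15 -> active={job_A:*/15, job_B:*/7, job_C:*/4}
Op 4: register job_B */3 -> active={job_A:*/15, job_B:*/3, job_C:*/4}
Op 5: unregister job_B -> active={job_A:*/15, job_C:*/4}
Op 6: unregister job_C -> active={job_A:*/15}
Op 7: unregister job_A -> active={}
Op 8: register job_C */13 -> active={job_C:*/13}
Op 9: unregister job_C -> active={}
Op 10: register job_B */19 -> active={job_B:*/19}
  job_B: interval 19, next fire after T=251 is 266
Earliest fire time = 266 (job job_B)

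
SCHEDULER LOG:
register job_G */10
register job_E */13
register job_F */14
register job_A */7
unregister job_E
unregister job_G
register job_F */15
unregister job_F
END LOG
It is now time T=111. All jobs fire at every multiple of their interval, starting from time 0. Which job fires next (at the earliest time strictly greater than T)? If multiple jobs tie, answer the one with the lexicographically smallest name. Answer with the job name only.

Answer: job_A

Derivation:
Op 1: register job_G */10 -> active={job_G:*/10}
Op 2: register job_E */13 -> active={job_E:*/13, job_G:*/10}
Op 3: register job_F */14 -> active={job_E:*/13, job_F:*/14, job_G:*/10}
Op 4: register job_A */7 -> active={job_A:*/7, job_E:*/13, job_F:*/14, job_G:*/10}
Op 5: unregister job_E -> active={job_A:*/7, job_F:*/14, job_G:*/10}
Op 6: unregister job_G -> active={job_A:*/7, job_F:*/14}
Op 7: register job_F */15 -> active={job_A:*/7, job_F:*/15}
Op 8: unregister job_F -> active={job_A:*/7}
  job_A: interval 7, next fire after T=111 is 112
Earliest = 112, winner (lex tiebreak) = job_A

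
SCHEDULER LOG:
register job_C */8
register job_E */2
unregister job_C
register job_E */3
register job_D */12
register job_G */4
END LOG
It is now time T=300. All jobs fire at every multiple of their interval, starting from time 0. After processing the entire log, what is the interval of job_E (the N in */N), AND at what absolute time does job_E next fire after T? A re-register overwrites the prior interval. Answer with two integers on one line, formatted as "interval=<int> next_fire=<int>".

Op 1: register job_C */8 -> active={job_C:*/8}
Op 2: register job_E */2 -> active={job_C:*/8, job_E:*/2}
Op 3: unregister job_C -> active={job_E:*/2}
Op 4: register job_E */3 -> active={job_E:*/3}
Op 5: register job_D */12 -> active={job_D:*/12, job_E:*/3}
Op 6: register job_G */4 -> active={job_D:*/12, job_E:*/3, job_G:*/4}
Final interval of job_E = 3
Next fire of job_E after T=300: (300//3+1)*3 = 303

Answer: interval=3 next_fire=303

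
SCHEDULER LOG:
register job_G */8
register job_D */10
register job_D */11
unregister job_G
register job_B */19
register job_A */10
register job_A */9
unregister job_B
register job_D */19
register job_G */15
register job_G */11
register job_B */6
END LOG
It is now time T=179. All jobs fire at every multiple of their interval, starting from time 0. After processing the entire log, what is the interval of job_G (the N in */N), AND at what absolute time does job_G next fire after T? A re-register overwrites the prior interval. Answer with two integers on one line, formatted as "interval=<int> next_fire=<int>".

Answer: interval=11 next_fire=187

Derivation:
Op 1: register job_G */8 -> active={job_G:*/8}
Op 2: register job_D */10 -> active={job_D:*/10, job_G:*/8}
Op 3: register job_D */11 -> active={job_D:*/11, job_G:*/8}
Op 4: unregister job_G -> active={job_D:*/11}
Op 5: register job_B */19 -> active={job_B:*/19, job_D:*/11}
Op 6: register job_A */10 -> active={job_A:*/10, job_B:*/19, job_D:*/11}
Op 7: register job_A */9 -> active={job_A:*/9, job_B:*/19, job_D:*/11}
Op 8: unregister job_B -> active={job_A:*/9, job_D:*/11}
Op 9: register job_D */19 -> active={job_A:*/9, job_D:*/19}
Op 10: register job_G */15 -> active={job_A:*/9, job_D:*/19, job_G:*/15}
Op 11: register job_G */11 -> active={job_A:*/9, job_D:*/19, job_G:*/11}
Op 12: register job_B */6 -> active={job_A:*/9, job_B:*/6, job_D:*/19, job_G:*/11}
Final interval of job_G = 11
Next fire of job_G after T=179: (179//11+1)*11 = 187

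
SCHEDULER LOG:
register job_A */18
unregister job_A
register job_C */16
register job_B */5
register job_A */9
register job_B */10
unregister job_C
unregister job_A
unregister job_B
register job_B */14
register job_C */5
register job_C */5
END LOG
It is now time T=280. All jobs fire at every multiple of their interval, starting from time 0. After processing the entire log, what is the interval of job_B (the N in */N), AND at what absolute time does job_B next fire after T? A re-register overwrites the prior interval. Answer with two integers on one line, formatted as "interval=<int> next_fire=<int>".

Op 1: register job_A */18 -> active={job_A:*/18}
Op 2: unregister job_A -> active={}
Op 3: register job_C */16 -> active={job_C:*/16}
Op 4: register job_B */5 -> active={job_B:*/5, job_C:*/16}
Op 5: register job_A */9 -> active={job_A:*/9, job_B:*/5, job_C:*/16}
Op 6: register job_B */10 -> active={job_A:*/9, job_B:*/10, job_C:*/16}
Op 7: unregister job_C -> active={job_A:*/9, job_B:*/10}
Op 8: unregister job_A -> active={job_B:*/10}
Op 9: unregister job_B -> active={}
Op 10: register job_B */14 -> active={job_B:*/14}
Op 11: register job_C */5 -> active={job_B:*/14, job_C:*/5}
Op 12: register job_C */5 -> active={job_B:*/14, job_C:*/5}
Final interval of job_B = 14
Next fire of job_B after T=280: (280//14+1)*14 = 294

Answer: interval=14 next_fire=294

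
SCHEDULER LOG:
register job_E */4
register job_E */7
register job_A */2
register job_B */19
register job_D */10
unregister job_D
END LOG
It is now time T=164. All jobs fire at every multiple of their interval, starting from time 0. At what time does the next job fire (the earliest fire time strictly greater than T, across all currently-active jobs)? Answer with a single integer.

Op 1: register job_E */4 -> active={job_E:*/4}
Op 2: register job_E */7 -> active={job_E:*/7}
Op 3: register job_A */2 -> active={job_A:*/2, job_E:*/7}
Op 4: register job_B */19 -> active={job_A:*/2, job_B:*/19, job_E:*/7}
Op 5: register job_D */10 -> active={job_A:*/2, job_B:*/19, job_D:*/10, job_E:*/7}
Op 6: unregister job_D -> active={job_A:*/2, job_B:*/19, job_E:*/7}
  job_A: interval 2, next fire after T=164 is 166
  job_B: interval 19, next fire after T=164 is 171
  job_E: interval 7, next fire after T=164 is 168
Earliest fire time = 166 (job job_A)

Answer: 166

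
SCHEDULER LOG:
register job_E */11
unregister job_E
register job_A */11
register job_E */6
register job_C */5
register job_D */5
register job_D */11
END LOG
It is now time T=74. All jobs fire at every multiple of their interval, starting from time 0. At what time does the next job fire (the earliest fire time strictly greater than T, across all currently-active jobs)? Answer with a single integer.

Answer: 75

Derivation:
Op 1: register job_E */11 -> active={job_E:*/11}
Op 2: unregister job_E -> active={}
Op 3: register job_A */11 -> active={job_A:*/11}
Op 4: register job_E */6 -> active={job_A:*/11, job_E:*/6}
Op 5: register job_C */5 -> active={job_A:*/11, job_C:*/5, job_E:*/6}
Op 6: register job_D */5 -> active={job_A:*/11, job_C:*/5, job_D:*/5, job_E:*/6}
Op 7: register job_D */11 -> active={job_A:*/11, job_C:*/5, job_D:*/11, job_E:*/6}
  job_A: interval 11, next fire after T=74 is 77
  job_C: interval 5, next fire after T=74 is 75
  job_D: interval 11, next fire after T=74 is 77
  job_E: interval 6, next fire after T=74 is 78
Earliest fire time = 75 (job job_C)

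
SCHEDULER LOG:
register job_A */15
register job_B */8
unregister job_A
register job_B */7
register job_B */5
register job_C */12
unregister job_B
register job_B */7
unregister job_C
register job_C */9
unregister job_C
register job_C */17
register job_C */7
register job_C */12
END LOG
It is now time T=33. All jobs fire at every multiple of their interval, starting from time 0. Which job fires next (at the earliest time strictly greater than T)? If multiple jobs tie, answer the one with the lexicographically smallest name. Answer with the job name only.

Answer: job_B

Derivation:
Op 1: register job_A */15 -> active={job_A:*/15}
Op 2: register job_B */8 -> active={job_A:*/15, job_B:*/8}
Op 3: unregister job_A -> active={job_B:*/8}
Op 4: register job_B */7 -> active={job_B:*/7}
Op 5: register job_B */5 -> active={job_B:*/5}
Op 6: register job_C */12 -> active={job_B:*/5, job_C:*/12}
Op 7: unregister job_B -> active={job_C:*/12}
Op 8: register job_B */7 -> active={job_B:*/7, job_C:*/12}
Op 9: unregister job_C -> active={job_B:*/7}
Op 10: register job_C */9 -> active={job_B:*/7, job_C:*/9}
Op 11: unregister job_C -> active={job_B:*/7}
Op 12: register job_C */17 -> active={job_B:*/7, job_C:*/17}
Op 13: register job_C */7 -> active={job_B:*/7, job_C:*/7}
Op 14: register job_C */12 -> active={job_B:*/7, job_C:*/12}
  job_B: interval 7, next fire after T=33 is 35
  job_C: interval 12, next fire after T=33 is 36
Earliest = 35, winner (lex tiebreak) = job_B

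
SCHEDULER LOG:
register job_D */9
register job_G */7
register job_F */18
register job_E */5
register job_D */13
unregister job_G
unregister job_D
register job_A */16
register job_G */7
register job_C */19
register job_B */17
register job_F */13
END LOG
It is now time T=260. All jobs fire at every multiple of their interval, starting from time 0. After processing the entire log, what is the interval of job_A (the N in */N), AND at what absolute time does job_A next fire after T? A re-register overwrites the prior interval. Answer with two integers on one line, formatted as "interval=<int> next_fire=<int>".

Op 1: register job_D */9 -> active={job_D:*/9}
Op 2: register job_G */7 -> active={job_D:*/9, job_G:*/7}
Op 3: register job_F */18 -> active={job_D:*/9, job_F:*/18, job_G:*/7}
Op 4: register job_E */5 -> active={job_D:*/9, job_E:*/5, job_F:*/18, job_G:*/7}
Op 5: register job_D */13 -> active={job_D:*/13, job_E:*/5, job_F:*/18, job_G:*/7}
Op 6: unregister job_G -> active={job_D:*/13, job_E:*/5, job_F:*/18}
Op 7: unregister job_D -> active={job_E:*/5, job_F:*/18}
Op 8: register job_A */16 -> active={job_A:*/16, job_E:*/5, job_F:*/18}
Op 9: register job_G */7 -> active={job_A:*/16, job_E:*/5, job_F:*/18, job_G:*/7}
Op 10: register job_C */19 -> active={job_A:*/16, job_C:*/19, job_E:*/5, job_F:*/18, job_G:*/7}
Op 11: register job_B */17 -> active={job_A:*/16, job_B:*/17, job_C:*/19, job_E:*/5, job_F:*/18, job_G:*/7}
Op 12: register job_F */13 -> active={job_A:*/16, job_B:*/17, job_C:*/19, job_E:*/5, job_F:*/13, job_G:*/7}
Final interval of job_A = 16
Next fire of job_A after T=260: (260//16+1)*16 = 272

Answer: interval=16 next_fire=272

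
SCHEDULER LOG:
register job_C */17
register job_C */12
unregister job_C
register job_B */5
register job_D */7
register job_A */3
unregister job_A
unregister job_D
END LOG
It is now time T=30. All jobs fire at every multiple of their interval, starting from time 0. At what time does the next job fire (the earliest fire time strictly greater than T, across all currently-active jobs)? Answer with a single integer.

Op 1: register job_C */17 -> active={job_C:*/17}
Op 2: register job_C */12 -> active={job_C:*/12}
Op 3: unregister job_C -> active={}
Op 4: register job_B */5 -> active={job_B:*/5}
Op 5: register job_D */7 -> active={job_B:*/5, job_D:*/7}
Op 6: register job_A */3 -> active={job_A:*/3, job_B:*/5, job_D:*/7}
Op 7: unregister job_A -> active={job_B:*/5, job_D:*/7}
Op 8: unregister job_D -> active={job_B:*/5}
  job_B: interval 5, next fire after T=30 is 35
Earliest fire time = 35 (job job_B)

Answer: 35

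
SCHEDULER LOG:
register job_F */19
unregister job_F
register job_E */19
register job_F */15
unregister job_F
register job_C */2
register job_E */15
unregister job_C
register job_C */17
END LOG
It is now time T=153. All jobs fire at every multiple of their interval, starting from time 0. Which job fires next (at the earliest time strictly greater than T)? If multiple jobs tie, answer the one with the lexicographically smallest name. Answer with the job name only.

Op 1: register job_F */19 -> active={job_F:*/19}
Op 2: unregister job_F -> active={}
Op 3: register job_E */19 -> active={job_E:*/19}
Op 4: register job_F */15 -> active={job_E:*/19, job_F:*/15}
Op 5: unregister job_F -> active={job_E:*/19}
Op 6: register job_C */2 -> active={job_C:*/2, job_E:*/19}
Op 7: register job_E */15 -> active={job_C:*/2, job_E:*/15}
Op 8: unregister job_C -> active={job_E:*/15}
Op 9: register job_C */17 -> active={job_C:*/17, job_E:*/15}
  job_C: interval 17, next fire after T=153 is 170
  job_E: interval 15, next fire after T=153 is 165
Earliest = 165, winner (lex tiebreak) = job_E

Answer: job_E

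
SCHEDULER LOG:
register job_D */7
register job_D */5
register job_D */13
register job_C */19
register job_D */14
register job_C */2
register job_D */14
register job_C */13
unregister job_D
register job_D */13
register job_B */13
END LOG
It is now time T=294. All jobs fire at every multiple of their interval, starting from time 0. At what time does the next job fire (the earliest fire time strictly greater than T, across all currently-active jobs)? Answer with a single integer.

Answer: 299

Derivation:
Op 1: register job_D */7 -> active={job_D:*/7}
Op 2: register job_D */5 -> active={job_D:*/5}
Op 3: register job_D */13 -> active={job_D:*/13}
Op 4: register job_C */19 -> active={job_C:*/19, job_D:*/13}
Op 5: register job_D */14 -> active={job_C:*/19, job_D:*/14}
Op 6: register job_C */2 -> active={job_C:*/2, job_D:*/14}
Op 7: register job_D */14 -> active={job_C:*/2, job_D:*/14}
Op 8: register job_C */13 -> active={job_C:*/13, job_D:*/14}
Op 9: unregister job_D -> active={job_C:*/13}
Op 10: register job_D */13 -> active={job_C:*/13, job_D:*/13}
Op 11: register job_B */13 -> active={job_B:*/13, job_C:*/13, job_D:*/13}
  job_B: interval 13, next fire after T=294 is 299
  job_C: interval 13, next fire after T=294 is 299
  job_D: interval 13, next fire after T=294 is 299
Earliest fire time = 299 (job job_B)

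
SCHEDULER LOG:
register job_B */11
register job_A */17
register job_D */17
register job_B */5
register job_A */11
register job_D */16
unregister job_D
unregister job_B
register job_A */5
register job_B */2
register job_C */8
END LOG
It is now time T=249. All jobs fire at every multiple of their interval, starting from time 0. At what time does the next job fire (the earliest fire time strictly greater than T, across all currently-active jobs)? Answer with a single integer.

Op 1: register job_B */11 -> active={job_B:*/11}
Op 2: register job_A */17 -> active={job_A:*/17, job_B:*/11}
Op 3: register job_D */17 -> active={job_A:*/17, job_B:*/11, job_D:*/17}
Op 4: register job_B */5 -> active={job_A:*/17, job_B:*/5, job_D:*/17}
Op 5: register job_A */11 -> active={job_A:*/11, job_B:*/5, job_D:*/17}
Op 6: register job_D */16 -> active={job_A:*/11, job_B:*/5, job_D:*/16}
Op 7: unregister job_D -> active={job_A:*/11, job_B:*/5}
Op 8: unregister job_B -> active={job_A:*/11}
Op 9: register job_A */5 -> active={job_A:*/5}
Op 10: register job_B */2 -> active={job_A:*/5, job_B:*/2}
Op 11: register job_C */8 -> active={job_A:*/5, job_B:*/2, job_C:*/8}
  job_A: interval 5, next fire after T=249 is 250
  job_B: interval 2, next fire after T=249 is 250
  job_C: interval 8, next fire after T=249 is 256
Earliest fire time = 250 (job job_A)

Answer: 250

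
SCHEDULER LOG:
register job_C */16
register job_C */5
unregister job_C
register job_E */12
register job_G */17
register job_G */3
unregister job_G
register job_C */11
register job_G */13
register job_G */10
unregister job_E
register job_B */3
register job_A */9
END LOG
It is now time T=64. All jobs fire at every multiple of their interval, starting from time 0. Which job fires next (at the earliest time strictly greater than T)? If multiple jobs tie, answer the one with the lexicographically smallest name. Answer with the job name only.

Op 1: register job_C */16 -> active={job_C:*/16}
Op 2: register job_C */5 -> active={job_C:*/5}
Op 3: unregister job_C -> active={}
Op 4: register job_E */12 -> active={job_E:*/12}
Op 5: register job_G */17 -> active={job_E:*/12, job_G:*/17}
Op 6: register job_G */3 -> active={job_E:*/12, job_G:*/3}
Op 7: unregister job_G -> active={job_E:*/12}
Op 8: register job_C */11 -> active={job_C:*/11, job_E:*/12}
Op 9: register job_G */13 -> active={job_C:*/11, job_E:*/12, job_G:*/13}
Op 10: register job_G */10 -> active={job_C:*/11, job_E:*/12, job_G:*/10}
Op 11: unregister job_E -> active={job_C:*/11, job_G:*/10}
Op 12: register job_B */3 -> active={job_B:*/3, job_C:*/11, job_G:*/10}
Op 13: register job_A */9 -> active={job_A:*/9, job_B:*/3, job_C:*/11, job_G:*/10}
  job_A: interval 9, next fire after T=64 is 72
  job_B: interval 3, next fire after T=64 is 66
  job_C: interval 11, next fire after T=64 is 66
  job_G: interval 10, next fire after T=64 is 70
Earliest = 66, winner (lex tiebreak) = job_B

Answer: job_B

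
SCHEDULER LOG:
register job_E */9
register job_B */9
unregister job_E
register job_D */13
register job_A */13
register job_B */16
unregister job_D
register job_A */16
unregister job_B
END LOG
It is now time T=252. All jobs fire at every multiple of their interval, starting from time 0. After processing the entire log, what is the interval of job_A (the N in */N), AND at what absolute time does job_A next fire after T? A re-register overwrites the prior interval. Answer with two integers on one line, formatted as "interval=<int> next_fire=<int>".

Answer: interval=16 next_fire=256

Derivation:
Op 1: register job_E */9 -> active={job_E:*/9}
Op 2: register job_B */9 -> active={job_B:*/9, job_E:*/9}
Op 3: unregister job_E -> active={job_B:*/9}
Op 4: register job_D */13 -> active={job_B:*/9, job_D:*/13}
Op 5: register job_A */13 -> active={job_A:*/13, job_B:*/9, job_D:*/13}
Op 6: register job_B */16 -> active={job_A:*/13, job_B:*/16, job_D:*/13}
Op 7: unregister job_D -> active={job_A:*/13, job_B:*/16}
Op 8: register job_A */16 -> active={job_A:*/16, job_B:*/16}
Op 9: unregister job_B -> active={job_A:*/16}
Final interval of job_A = 16
Next fire of job_A after T=252: (252//16+1)*16 = 256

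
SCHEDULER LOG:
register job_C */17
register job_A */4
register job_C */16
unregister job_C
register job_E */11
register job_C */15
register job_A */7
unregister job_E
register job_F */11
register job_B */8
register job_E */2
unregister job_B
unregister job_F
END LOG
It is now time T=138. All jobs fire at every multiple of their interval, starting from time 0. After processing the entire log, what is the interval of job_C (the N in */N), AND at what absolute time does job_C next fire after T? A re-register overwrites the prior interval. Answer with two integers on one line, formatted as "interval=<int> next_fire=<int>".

Op 1: register job_C */17 -> active={job_C:*/17}
Op 2: register job_A */4 -> active={job_A:*/4, job_C:*/17}
Op 3: register job_C */16 -> active={job_A:*/4, job_C:*/16}
Op 4: unregister job_C -> active={job_A:*/4}
Op 5: register job_E */11 -> active={job_A:*/4, job_E:*/11}
Op 6: register job_C */15 -> active={job_A:*/4, job_C:*/15, job_E:*/11}
Op 7: register job_A */7 -> active={job_A:*/7, job_C:*/15, job_E:*/11}
Op 8: unregister job_E -> active={job_A:*/7, job_C:*/15}
Op 9: register job_F */11 -> active={job_A:*/7, job_C:*/15, job_F:*/11}
Op 10: register job_B */8 -> active={job_A:*/7, job_B:*/8, job_C:*/15, job_F:*/11}
Op 11: register job_E */2 -> active={job_A:*/7, job_B:*/8, job_C:*/15, job_E:*/2, job_F:*/11}
Op 12: unregister job_B -> active={job_A:*/7, job_C:*/15, job_E:*/2, job_F:*/11}
Op 13: unregister job_F -> active={job_A:*/7, job_C:*/15, job_E:*/2}
Final interval of job_C = 15
Next fire of job_C after T=138: (138//15+1)*15 = 150

Answer: interval=15 next_fire=150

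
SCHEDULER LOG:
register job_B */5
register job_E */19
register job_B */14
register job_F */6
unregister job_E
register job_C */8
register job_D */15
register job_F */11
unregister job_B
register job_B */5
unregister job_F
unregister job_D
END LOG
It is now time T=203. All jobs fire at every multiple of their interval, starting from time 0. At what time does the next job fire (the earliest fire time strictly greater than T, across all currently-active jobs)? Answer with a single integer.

Answer: 205

Derivation:
Op 1: register job_B */5 -> active={job_B:*/5}
Op 2: register job_E */19 -> active={job_B:*/5, job_E:*/19}
Op 3: register job_B */14 -> active={job_B:*/14, job_E:*/19}
Op 4: register job_F */6 -> active={job_B:*/14, job_E:*/19, job_F:*/6}
Op 5: unregister job_E -> active={job_B:*/14, job_F:*/6}
Op 6: register job_C */8 -> active={job_B:*/14, job_C:*/8, job_F:*/6}
Op 7: register job_D */15 -> active={job_B:*/14, job_C:*/8, job_D:*/15, job_F:*/6}
Op 8: register job_F */11 -> active={job_B:*/14, job_C:*/8, job_D:*/15, job_F:*/11}
Op 9: unregister job_B -> active={job_C:*/8, job_D:*/15, job_F:*/11}
Op 10: register job_B */5 -> active={job_B:*/5, job_C:*/8, job_D:*/15, job_F:*/11}
Op 11: unregister job_F -> active={job_B:*/5, job_C:*/8, job_D:*/15}
Op 12: unregister job_D -> active={job_B:*/5, job_C:*/8}
  job_B: interval 5, next fire after T=203 is 205
  job_C: interval 8, next fire after T=203 is 208
Earliest fire time = 205 (job job_B)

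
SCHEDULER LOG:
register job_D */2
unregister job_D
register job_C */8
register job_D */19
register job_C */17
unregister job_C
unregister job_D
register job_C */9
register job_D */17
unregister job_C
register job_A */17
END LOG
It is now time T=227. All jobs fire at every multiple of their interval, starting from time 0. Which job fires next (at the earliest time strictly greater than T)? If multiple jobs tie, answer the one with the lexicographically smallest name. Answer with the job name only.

Op 1: register job_D */2 -> active={job_D:*/2}
Op 2: unregister job_D -> active={}
Op 3: register job_C */8 -> active={job_C:*/8}
Op 4: register job_D */19 -> active={job_C:*/8, job_D:*/19}
Op 5: register job_C */17 -> active={job_C:*/17, job_D:*/19}
Op 6: unregister job_C -> active={job_D:*/19}
Op 7: unregister job_D -> active={}
Op 8: register job_C */9 -> active={job_C:*/9}
Op 9: register job_D */17 -> active={job_C:*/9, job_D:*/17}
Op 10: unregister job_C -> active={job_D:*/17}
Op 11: register job_A */17 -> active={job_A:*/17, job_D:*/17}
  job_A: interval 17, next fire after T=227 is 238
  job_D: interval 17, next fire after T=227 is 238
Earliest = 238, winner (lex tiebreak) = job_A

Answer: job_A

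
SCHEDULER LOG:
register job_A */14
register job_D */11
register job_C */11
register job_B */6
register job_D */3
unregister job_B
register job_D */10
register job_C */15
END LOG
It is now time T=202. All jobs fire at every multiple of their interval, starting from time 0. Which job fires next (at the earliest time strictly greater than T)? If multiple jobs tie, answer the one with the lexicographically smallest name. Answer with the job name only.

Op 1: register job_A */14 -> active={job_A:*/14}
Op 2: register job_D */11 -> active={job_A:*/14, job_D:*/11}
Op 3: register job_C */11 -> active={job_A:*/14, job_C:*/11, job_D:*/11}
Op 4: register job_B */6 -> active={job_A:*/14, job_B:*/6, job_C:*/11, job_D:*/11}
Op 5: register job_D */3 -> active={job_A:*/14, job_B:*/6, job_C:*/11, job_D:*/3}
Op 6: unregister job_B -> active={job_A:*/14, job_C:*/11, job_D:*/3}
Op 7: register job_D */10 -> active={job_A:*/14, job_C:*/11, job_D:*/10}
Op 8: register job_C */15 -> active={job_A:*/14, job_C:*/15, job_D:*/10}
  job_A: interval 14, next fire after T=202 is 210
  job_C: interval 15, next fire after T=202 is 210
  job_D: interval 10, next fire after T=202 is 210
Earliest = 210, winner (lex tiebreak) = job_A

Answer: job_A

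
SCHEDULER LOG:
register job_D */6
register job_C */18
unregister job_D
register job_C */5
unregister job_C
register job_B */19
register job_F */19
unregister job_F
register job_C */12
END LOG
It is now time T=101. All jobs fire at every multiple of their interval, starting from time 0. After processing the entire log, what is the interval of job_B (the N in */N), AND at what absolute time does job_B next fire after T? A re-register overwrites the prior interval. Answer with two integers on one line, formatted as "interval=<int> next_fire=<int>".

Answer: interval=19 next_fire=114

Derivation:
Op 1: register job_D */6 -> active={job_D:*/6}
Op 2: register job_C */18 -> active={job_C:*/18, job_D:*/6}
Op 3: unregister job_D -> active={job_C:*/18}
Op 4: register job_C */5 -> active={job_C:*/5}
Op 5: unregister job_C -> active={}
Op 6: register job_B */19 -> active={job_B:*/19}
Op 7: register job_F */19 -> active={job_B:*/19, job_F:*/19}
Op 8: unregister job_F -> active={job_B:*/19}
Op 9: register job_C */12 -> active={job_B:*/19, job_C:*/12}
Final interval of job_B = 19
Next fire of job_B after T=101: (101//19+1)*19 = 114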